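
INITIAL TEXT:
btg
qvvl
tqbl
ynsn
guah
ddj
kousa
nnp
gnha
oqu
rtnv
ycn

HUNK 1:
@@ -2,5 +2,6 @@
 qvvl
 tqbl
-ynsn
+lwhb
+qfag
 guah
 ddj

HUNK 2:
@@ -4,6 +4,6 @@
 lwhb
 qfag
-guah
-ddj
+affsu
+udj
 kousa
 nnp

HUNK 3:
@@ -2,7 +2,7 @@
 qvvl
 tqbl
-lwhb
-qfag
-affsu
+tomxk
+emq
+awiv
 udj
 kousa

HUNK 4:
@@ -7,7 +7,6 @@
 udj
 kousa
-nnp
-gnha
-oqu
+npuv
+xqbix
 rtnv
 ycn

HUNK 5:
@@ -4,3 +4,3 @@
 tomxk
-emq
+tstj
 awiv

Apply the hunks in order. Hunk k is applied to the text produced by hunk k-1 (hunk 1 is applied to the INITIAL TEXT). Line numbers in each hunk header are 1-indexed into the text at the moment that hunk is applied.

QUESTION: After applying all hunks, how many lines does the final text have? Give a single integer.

Hunk 1: at line 2 remove [ynsn] add [lwhb,qfag] -> 13 lines: btg qvvl tqbl lwhb qfag guah ddj kousa nnp gnha oqu rtnv ycn
Hunk 2: at line 4 remove [guah,ddj] add [affsu,udj] -> 13 lines: btg qvvl tqbl lwhb qfag affsu udj kousa nnp gnha oqu rtnv ycn
Hunk 3: at line 2 remove [lwhb,qfag,affsu] add [tomxk,emq,awiv] -> 13 lines: btg qvvl tqbl tomxk emq awiv udj kousa nnp gnha oqu rtnv ycn
Hunk 4: at line 7 remove [nnp,gnha,oqu] add [npuv,xqbix] -> 12 lines: btg qvvl tqbl tomxk emq awiv udj kousa npuv xqbix rtnv ycn
Hunk 5: at line 4 remove [emq] add [tstj] -> 12 lines: btg qvvl tqbl tomxk tstj awiv udj kousa npuv xqbix rtnv ycn
Final line count: 12

Answer: 12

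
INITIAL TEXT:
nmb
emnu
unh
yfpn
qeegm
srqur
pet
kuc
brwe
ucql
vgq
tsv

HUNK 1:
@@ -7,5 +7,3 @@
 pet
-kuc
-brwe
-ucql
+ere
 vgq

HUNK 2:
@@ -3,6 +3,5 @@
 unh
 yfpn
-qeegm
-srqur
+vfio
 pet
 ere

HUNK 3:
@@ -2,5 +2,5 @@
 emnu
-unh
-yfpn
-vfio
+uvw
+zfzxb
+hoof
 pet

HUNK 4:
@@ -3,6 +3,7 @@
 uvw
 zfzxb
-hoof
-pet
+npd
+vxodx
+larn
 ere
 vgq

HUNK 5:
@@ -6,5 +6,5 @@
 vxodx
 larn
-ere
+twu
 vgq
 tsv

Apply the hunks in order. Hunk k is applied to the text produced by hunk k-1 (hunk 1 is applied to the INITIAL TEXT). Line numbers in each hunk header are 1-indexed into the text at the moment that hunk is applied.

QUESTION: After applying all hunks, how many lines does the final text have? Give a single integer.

Hunk 1: at line 7 remove [kuc,brwe,ucql] add [ere] -> 10 lines: nmb emnu unh yfpn qeegm srqur pet ere vgq tsv
Hunk 2: at line 3 remove [qeegm,srqur] add [vfio] -> 9 lines: nmb emnu unh yfpn vfio pet ere vgq tsv
Hunk 3: at line 2 remove [unh,yfpn,vfio] add [uvw,zfzxb,hoof] -> 9 lines: nmb emnu uvw zfzxb hoof pet ere vgq tsv
Hunk 4: at line 3 remove [hoof,pet] add [npd,vxodx,larn] -> 10 lines: nmb emnu uvw zfzxb npd vxodx larn ere vgq tsv
Hunk 5: at line 6 remove [ere] add [twu] -> 10 lines: nmb emnu uvw zfzxb npd vxodx larn twu vgq tsv
Final line count: 10

Answer: 10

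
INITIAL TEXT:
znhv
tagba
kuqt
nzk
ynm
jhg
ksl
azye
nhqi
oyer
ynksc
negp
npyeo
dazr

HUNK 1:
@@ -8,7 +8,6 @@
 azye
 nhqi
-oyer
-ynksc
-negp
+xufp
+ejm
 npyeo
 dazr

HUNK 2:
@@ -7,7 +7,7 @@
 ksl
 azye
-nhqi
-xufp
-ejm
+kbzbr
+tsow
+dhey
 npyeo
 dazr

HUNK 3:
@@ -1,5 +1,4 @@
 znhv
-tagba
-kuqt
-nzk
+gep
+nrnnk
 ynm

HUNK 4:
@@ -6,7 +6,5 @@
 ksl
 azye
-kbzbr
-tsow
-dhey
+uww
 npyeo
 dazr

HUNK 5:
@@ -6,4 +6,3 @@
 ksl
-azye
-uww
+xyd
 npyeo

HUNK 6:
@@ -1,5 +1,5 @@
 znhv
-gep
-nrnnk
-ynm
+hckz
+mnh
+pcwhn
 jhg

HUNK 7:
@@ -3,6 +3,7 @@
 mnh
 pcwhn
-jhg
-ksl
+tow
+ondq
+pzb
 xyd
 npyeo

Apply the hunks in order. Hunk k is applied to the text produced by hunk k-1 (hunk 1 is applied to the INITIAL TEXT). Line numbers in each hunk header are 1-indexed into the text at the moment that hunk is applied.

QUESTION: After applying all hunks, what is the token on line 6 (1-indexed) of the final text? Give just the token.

Hunk 1: at line 8 remove [oyer,ynksc,negp] add [xufp,ejm] -> 13 lines: znhv tagba kuqt nzk ynm jhg ksl azye nhqi xufp ejm npyeo dazr
Hunk 2: at line 7 remove [nhqi,xufp,ejm] add [kbzbr,tsow,dhey] -> 13 lines: znhv tagba kuqt nzk ynm jhg ksl azye kbzbr tsow dhey npyeo dazr
Hunk 3: at line 1 remove [tagba,kuqt,nzk] add [gep,nrnnk] -> 12 lines: znhv gep nrnnk ynm jhg ksl azye kbzbr tsow dhey npyeo dazr
Hunk 4: at line 6 remove [kbzbr,tsow,dhey] add [uww] -> 10 lines: znhv gep nrnnk ynm jhg ksl azye uww npyeo dazr
Hunk 5: at line 6 remove [azye,uww] add [xyd] -> 9 lines: znhv gep nrnnk ynm jhg ksl xyd npyeo dazr
Hunk 6: at line 1 remove [gep,nrnnk,ynm] add [hckz,mnh,pcwhn] -> 9 lines: znhv hckz mnh pcwhn jhg ksl xyd npyeo dazr
Hunk 7: at line 3 remove [jhg,ksl] add [tow,ondq,pzb] -> 10 lines: znhv hckz mnh pcwhn tow ondq pzb xyd npyeo dazr
Final line 6: ondq

Answer: ondq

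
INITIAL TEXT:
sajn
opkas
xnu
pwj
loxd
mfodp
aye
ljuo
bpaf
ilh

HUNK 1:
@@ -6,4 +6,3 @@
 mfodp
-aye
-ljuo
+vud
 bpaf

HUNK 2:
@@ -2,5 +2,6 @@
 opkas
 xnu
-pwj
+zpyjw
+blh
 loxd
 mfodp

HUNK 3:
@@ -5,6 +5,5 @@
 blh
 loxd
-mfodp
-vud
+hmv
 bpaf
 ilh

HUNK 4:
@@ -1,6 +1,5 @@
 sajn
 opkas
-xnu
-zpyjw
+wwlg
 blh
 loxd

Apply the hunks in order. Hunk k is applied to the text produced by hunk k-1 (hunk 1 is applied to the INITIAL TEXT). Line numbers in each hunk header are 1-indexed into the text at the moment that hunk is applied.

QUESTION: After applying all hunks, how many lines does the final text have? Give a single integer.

Hunk 1: at line 6 remove [aye,ljuo] add [vud] -> 9 lines: sajn opkas xnu pwj loxd mfodp vud bpaf ilh
Hunk 2: at line 2 remove [pwj] add [zpyjw,blh] -> 10 lines: sajn opkas xnu zpyjw blh loxd mfodp vud bpaf ilh
Hunk 3: at line 5 remove [mfodp,vud] add [hmv] -> 9 lines: sajn opkas xnu zpyjw blh loxd hmv bpaf ilh
Hunk 4: at line 1 remove [xnu,zpyjw] add [wwlg] -> 8 lines: sajn opkas wwlg blh loxd hmv bpaf ilh
Final line count: 8

Answer: 8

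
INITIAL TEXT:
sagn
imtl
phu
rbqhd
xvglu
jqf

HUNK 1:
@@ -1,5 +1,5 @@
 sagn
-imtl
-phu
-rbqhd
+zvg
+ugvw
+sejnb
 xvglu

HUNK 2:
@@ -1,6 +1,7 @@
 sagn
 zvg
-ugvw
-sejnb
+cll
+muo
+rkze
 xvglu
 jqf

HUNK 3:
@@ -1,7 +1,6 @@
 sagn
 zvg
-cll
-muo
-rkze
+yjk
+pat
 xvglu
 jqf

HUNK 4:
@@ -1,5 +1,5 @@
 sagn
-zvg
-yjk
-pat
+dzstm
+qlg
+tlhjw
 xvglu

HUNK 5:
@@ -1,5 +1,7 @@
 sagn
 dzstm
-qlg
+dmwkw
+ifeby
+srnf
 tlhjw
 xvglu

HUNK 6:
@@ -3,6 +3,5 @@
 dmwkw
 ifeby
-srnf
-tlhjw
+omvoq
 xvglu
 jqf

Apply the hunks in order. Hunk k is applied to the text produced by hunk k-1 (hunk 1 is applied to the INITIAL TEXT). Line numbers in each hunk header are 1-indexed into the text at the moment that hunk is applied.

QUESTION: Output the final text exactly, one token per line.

Answer: sagn
dzstm
dmwkw
ifeby
omvoq
xvglu
jqf

Derivation:
Hunk 1: at line 1 remove [imtl,phu,rbqhd] add [zvg,ugvw,sejnb] -> 6 lines: sagn zvg ugvw sejnb xvglu jqf
Hunk 2: at line 1 remove [ugvw,sejnb] add [cll,muo,rkze] -> 7 lines: sagn zvg cll muo rkze xvglu jqf
Hunk 3: at line 1 remove [cll,muo,rkze] add [yjk,pat] -> 6 lines: sagn zvg yjk pat xvglu jqf
Hunk 4: at line 1 remove [zvg,yjk,pat] add [dzstm,qlg,tlhjw] -> 6 lines: sagn dzstm qlg tlhjw xvglu jqf
Hunk 5: at line 1 remove [qlg] add [dmwkw,ifeby,srnf] -> 8 lines: sagn dzstm dmwkw ifeby srnf tlhjw xvglu jqf
Hunk 6: at line 3 remove [srnf,tlhjw] add [omvoq] -> 7 lines: sagn dzstm dmwkw ifeby omvoq xvglu jqf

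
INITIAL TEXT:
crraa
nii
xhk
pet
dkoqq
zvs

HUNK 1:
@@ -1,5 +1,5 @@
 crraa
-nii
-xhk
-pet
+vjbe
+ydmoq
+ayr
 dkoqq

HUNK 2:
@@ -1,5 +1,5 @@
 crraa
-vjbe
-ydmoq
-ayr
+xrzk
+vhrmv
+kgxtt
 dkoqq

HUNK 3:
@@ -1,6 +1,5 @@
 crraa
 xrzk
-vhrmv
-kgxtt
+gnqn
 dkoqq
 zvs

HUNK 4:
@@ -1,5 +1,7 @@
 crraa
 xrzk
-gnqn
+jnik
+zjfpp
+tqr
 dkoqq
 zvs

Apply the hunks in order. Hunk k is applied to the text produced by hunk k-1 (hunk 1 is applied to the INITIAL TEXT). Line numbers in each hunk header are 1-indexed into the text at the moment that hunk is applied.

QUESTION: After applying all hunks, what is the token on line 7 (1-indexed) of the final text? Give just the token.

Hunk 1: at line 1 remove [nii,xhk,pet] add [vjbe,ydmoq,ayr] -> 6 lines: crraa vjbe ydmoq ayr dkoqq zvs
Hunk 2: at line 1 remove [vjbe,ydmoq,ayr] add [xrzk,vhrmv,kgxtt] -> 6 lines: crraa xrzk vhrmv kgxtt dkoqq zvs
Hunk 3: at line 1 remove [vhrmv,kgxtt] add [gnqn] -> 5 lines: crraa xrzk gnqn dkoqq zvs
Hunk 4: at line 1 remove [gnqn] add [jnik,zjfpp,tqr] -> 7 lines: crraa xrzk jnik zjfpp tqr dkoqq zvs
Final line 7: zvs

Answer: zvs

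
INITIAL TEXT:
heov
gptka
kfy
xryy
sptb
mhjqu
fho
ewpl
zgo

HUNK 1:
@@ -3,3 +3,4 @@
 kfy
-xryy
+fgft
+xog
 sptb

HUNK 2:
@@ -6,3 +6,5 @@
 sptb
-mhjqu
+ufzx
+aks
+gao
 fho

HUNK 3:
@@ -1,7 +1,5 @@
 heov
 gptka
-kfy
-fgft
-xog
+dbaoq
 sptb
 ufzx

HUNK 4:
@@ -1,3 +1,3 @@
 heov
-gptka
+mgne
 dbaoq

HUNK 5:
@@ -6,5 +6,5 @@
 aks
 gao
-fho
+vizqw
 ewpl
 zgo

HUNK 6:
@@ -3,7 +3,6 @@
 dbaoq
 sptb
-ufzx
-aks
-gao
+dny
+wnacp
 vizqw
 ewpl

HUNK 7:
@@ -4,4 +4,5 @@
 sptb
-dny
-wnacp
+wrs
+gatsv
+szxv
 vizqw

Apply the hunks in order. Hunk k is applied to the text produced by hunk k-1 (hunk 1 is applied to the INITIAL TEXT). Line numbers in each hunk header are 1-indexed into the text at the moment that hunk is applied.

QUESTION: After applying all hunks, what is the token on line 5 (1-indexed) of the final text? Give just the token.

Answer: wrs

Derivation:
Hunk 1: at line 3 remove [xryy] add [fgft,xog] -> 10 lines: heov gptka kfy fgft xog sptb mhjqu fho ewpl zgo
Hunk 2: at line 6 remove [mhjqu] add [ufzx,aks,gao] -> 12 lines: heov gptka kfy fgft xog sptb ufzx aks gao fho ewpl zgo
Hunk 3: at line 1 remove [kfy,fgft,xog] add [dbaoq] -> 10 lines: heov gptka dbaoq sptb ufzx aks gao fho ewpl zgo
Hunk 4: at line 1 remove [gptka] add [mgne] -> 10 lines: heov mgne dbaoq sptb ufzx aks gao fho ewpl zgo
Hunk 5: at line 6 remove [fho] add [vizqw] -> 10 lines: heov mgne dbaoq sptb ufzx aks gao vizqw ewpl zgo
Hunk 6: at line 3 remove [ufzx,aks,gao] add [dny,wnacp] -> 9 lines: heov mgne dbaoq sptb dny wnacp vizqw ewpl zgo
Hunk 7: at line 4 remove [dny,wnacp] add [wrs,gatsv,szxv] -> 10 lines: heov mgne dbaoq sptb wrs gatsv szxv vizqw ewpl zgo
Final line 5: wrs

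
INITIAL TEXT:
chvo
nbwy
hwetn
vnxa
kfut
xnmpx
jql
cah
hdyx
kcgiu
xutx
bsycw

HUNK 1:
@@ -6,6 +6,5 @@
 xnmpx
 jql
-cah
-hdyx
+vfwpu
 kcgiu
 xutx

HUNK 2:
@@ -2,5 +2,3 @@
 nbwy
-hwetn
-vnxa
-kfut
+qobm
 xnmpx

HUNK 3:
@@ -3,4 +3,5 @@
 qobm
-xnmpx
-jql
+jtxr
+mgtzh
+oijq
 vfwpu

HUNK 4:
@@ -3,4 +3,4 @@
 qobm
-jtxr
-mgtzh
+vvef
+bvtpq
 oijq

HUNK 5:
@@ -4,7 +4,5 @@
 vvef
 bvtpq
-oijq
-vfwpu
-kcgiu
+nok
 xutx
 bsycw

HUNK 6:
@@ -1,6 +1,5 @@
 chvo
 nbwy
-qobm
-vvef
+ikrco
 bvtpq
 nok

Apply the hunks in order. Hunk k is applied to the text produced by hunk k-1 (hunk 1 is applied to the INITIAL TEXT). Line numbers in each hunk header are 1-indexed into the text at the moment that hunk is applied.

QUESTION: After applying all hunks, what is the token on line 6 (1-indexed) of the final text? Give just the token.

Hunk 1: at line 6 remove [cah,hdyx] add [vfwpu] -> 11 lines: chvo nbwy hwetn vnxa kfut xnmpx jql vfwpu kcgiu xutx bsycw
Hunk 2: at line 2 remove [hwetn,vnxa,kfut] add [qobm] -> 9 lines: chvo nbwy qobm xnmpx jql vfwpu kcgiu xutx bsycw
Hunk 3: at line 3 remove [xnmpx,jql] add [jtxr,mgtzh,oijq] -> 10 lines: chvo nbwy qobm jtxr mgtzh oijq vfwpu kcgiu xutx bsycw
Hunk 4: at line 3 remove [jtxr,mgtzh] add [vvef,bvtpq] -> 10 lines: chvo nbwy qobm vvef bvtpq oijq vfwpu kcgiu xutx bsycw
Hunk 5: at line 4 remove [oijq,vfwpu,kcgiu] add [nok] -> 8 lines: chvo nbwy qobm vvef bvtpq nok xutx bsycw
Hunk 6: at line 1 remove [qobm,vvef] add [ikrco] -> 7 lines: chvo nbwy ikrco bvtpq nok xutx bsycw
Final line 6: xutx

Answer: xutx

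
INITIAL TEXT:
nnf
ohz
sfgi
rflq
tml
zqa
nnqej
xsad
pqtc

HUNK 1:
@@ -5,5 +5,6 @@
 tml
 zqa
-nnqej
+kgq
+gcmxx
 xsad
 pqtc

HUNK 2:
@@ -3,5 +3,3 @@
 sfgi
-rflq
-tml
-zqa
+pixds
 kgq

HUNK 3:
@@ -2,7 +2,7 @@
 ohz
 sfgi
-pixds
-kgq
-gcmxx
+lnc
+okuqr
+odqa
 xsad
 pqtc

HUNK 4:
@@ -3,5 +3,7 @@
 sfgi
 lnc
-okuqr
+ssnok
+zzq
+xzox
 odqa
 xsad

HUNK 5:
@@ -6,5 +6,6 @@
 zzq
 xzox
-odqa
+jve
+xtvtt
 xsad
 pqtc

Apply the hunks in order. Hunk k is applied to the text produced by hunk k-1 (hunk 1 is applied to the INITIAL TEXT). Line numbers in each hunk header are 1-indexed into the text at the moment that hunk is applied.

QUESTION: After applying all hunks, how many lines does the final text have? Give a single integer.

Answer: 11

Derivation:
Hunk 1: at line 5 remove [nnqej] add [kgq,gcmxx] -> 10 lines: nnf ohz sfgi rflq tml zqa kgq gcmxx xsad pqtc
Hunk 2: at line 3 remove [rflq,tml,zqa] add [pixds] -> 8 lines: nnf ohz sfgi pixds kgq gcmxx xsad pqtc
Hunk 3: at line 2 remove [pixds,kgq,gcmxx] add [lnc,okuqr,odqa] -> 8 lines: nnf ohz sfgi lnc okuqr odqa xsad pqtc
Hunk 4: at line 3 remove [okuqr] add [ssnok,zzq,xzox] -> 10 lines: nnf ohz sfgi lnc ssnok zzq xzox odqa xsad pqtc
Hunk 5: at line 6 remove [odqa] add [jve,xtvtt] -> 11 lines: nnf ohz sfgi lnc ssnok zzq xzox jve xtvtt xsad pqtc
Final line count: 11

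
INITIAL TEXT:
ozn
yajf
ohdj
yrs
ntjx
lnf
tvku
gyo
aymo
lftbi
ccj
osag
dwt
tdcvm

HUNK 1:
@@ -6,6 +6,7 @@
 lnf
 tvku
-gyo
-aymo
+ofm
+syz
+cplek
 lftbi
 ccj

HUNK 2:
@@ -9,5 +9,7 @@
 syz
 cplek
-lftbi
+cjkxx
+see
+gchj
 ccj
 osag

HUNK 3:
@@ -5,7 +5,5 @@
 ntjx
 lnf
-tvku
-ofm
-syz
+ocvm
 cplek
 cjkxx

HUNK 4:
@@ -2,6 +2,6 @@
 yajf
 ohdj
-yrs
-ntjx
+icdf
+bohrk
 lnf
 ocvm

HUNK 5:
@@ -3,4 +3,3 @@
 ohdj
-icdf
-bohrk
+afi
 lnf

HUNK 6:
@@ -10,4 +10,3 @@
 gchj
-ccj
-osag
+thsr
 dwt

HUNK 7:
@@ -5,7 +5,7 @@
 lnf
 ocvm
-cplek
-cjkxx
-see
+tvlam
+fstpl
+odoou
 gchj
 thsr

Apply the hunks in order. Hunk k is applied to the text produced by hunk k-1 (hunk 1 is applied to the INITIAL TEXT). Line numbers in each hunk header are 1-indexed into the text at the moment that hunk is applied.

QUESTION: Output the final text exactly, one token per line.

Answer: ozn
yajf
ohdj
afi
lnf
ocvm
tvlam
fstpl
odoou
gchj
thsr
dwt
tdcvm

Derivation:
Hunk 1: at line 6 remove [gyo,aymo] add [ofm,syz,cplek] -> 15 lines: ozn yajf ohdj yrs ntjx lnf tvku ofm syz cplek lftbi ccj osag dwt tdcvm
Hunk 2: at line 9 remove [lftbi] add [cjkxx,see,gchj] -> 17 lines: ozn yajf ohdj yrs ntjx lnf tvku ofm syz cplek cjkxx see gchj ccj osag dwt tdcvm
Hunk 3: at line 5 remove [tvku,ofm,syz] add [ocvm] -> 15 lines: ozn yajf ohdj yrs ntjx lnf ocvm cplek cjkxx see gchj ccj osag dwt tdcvm
Hunk 4: at line 2 remove [yrs,ntjx] add [icdf,bohrk] -> 15 lines: ozn yajf ohdj icdf bohrk lnf ocvm cplek cjkxx see gchj ccj osag dwt tdcvm
Hunk 5: at line 3 remove [icdf,bohrk] add [afi] -> 14 lines: ozn yajf ohdj afi lnf ocvm cplek cjkxx see gchj ccj osag dwt tdcvm
Hunk 6: at line 10 remove [ccj,osag] add [thsr] -> 13 lines: ozn yajf ohdj afi lnf ocvm cplek cjkxx see gchj thsr dwt tdcvm
Hunk 7: at line 5 remove [cplek,cjkxx,see] add [tvlam,fstpl,odoou] -> 13 lines: ozn yajf ohdj afi lnf ocvm tvlam fstpl odoou gchj thsr dwt tdcvm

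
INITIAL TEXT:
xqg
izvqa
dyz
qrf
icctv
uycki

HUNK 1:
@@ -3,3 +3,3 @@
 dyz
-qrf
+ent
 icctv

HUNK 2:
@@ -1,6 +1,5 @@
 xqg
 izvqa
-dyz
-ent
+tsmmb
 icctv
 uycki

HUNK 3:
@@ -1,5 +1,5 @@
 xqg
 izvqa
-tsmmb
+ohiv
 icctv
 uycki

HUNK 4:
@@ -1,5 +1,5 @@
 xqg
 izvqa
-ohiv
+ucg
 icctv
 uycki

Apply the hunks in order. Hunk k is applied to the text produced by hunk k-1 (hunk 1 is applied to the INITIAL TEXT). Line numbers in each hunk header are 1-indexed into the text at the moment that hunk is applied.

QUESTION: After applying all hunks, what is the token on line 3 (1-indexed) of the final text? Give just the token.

Answer: ucg

Derivation:
Hunk 1: at line 3 remove [qrf] add [ent] -> 6 lines: xqg izvqa dyz ent icctv uycki
Hunk 2: at line 1 remove [dyz,ent] add [tsmmb] -> 5 lines: xqg izvqa tsmmb icctv uycki
Hunk 3: at line 1 remove [tsmmb] add [ohiv] -> 5 lines: xqg izvqa ohiv icctv uycki
Hunk 4: at line 1 remove [ohiv] add [ucg] -> 5 lines: xqg izvqa ucg icctv uycki
Final line 3: ucg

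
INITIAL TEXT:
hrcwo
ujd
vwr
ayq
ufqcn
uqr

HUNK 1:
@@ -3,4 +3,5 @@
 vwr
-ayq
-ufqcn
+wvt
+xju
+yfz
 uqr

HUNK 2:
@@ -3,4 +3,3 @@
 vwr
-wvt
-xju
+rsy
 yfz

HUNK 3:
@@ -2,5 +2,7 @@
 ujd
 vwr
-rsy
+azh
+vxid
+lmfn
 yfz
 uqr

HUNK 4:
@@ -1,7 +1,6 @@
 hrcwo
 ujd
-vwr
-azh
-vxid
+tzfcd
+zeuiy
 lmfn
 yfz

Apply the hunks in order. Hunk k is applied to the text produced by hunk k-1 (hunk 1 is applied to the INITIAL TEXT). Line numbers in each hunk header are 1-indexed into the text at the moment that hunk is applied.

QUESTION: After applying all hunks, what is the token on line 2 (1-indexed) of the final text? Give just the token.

Hunk 1: at line 3 remove [ayq,ufqcn] add [wvt,xju,yfz] -> 7 lines: hrcwo ujd vwr wvt xju yfz uqr
Hunk 2: at line 3 remove [wvt,xju] add [rsy] -> 6 lines: hrcwo ujd vwr rsy yfz uqr
Hunk 3: at line 2 remove [rsy] add [azh,vxid,lmfn] -> 8 lines: hrcwo ujd vwr azh vxid lmfn yfz uqr
Hunk 4: at line 1 remove [vwr,azh,vxid] add [tzfcd,zeuiy] -> 7 lines: hrcwo ujd tzfcd zeuiy lmfn yfz uqr
Final line 2: ujd

Answer: ujd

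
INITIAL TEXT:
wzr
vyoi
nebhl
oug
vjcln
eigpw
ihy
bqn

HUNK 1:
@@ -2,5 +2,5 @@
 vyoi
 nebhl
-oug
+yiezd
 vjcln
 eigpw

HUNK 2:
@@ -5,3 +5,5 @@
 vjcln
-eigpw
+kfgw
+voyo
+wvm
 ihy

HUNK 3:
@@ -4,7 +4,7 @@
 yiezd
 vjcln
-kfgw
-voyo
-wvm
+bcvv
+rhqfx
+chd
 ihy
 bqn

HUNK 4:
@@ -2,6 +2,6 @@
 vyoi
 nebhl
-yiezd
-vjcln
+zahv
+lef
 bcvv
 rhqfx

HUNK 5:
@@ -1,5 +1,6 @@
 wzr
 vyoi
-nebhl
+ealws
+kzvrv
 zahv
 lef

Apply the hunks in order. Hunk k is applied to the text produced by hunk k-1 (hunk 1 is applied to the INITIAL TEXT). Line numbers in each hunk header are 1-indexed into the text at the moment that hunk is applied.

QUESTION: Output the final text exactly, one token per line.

Hunk 1: at line 2 remove [oug] add [yiezd] -> 8 lines: wzr vyoi nebhl yiezd vjcln eigpw ihy bqn
Hunk 2: at line 5 remove [eigpw] add [kfgw,voyo,wvm] -> 10 lines: wzr vyoi nebhl yiezd vjcln kfgw voyo wvm ihy bqn
Hunk 3: at line 4 remove [kfgw,voyo,wvm] add [bcvv,rhqfx,chd] -> 10 lines: wzr vyoi nebhl yiezd vjcln bcvv rhqfx chd ihy bqn
Hunk 4: at line 2 remove [yiezd,vjcln] add [zahv,lef] -> 10 lines: wzr vyoi nebhl zahv lef bcvv rhqfx chd ihy bqn
Hunk 5: at line 1 remove [nebhl] add [ealws,kzvrv] -> 11 lines: wzr vyoi ealws kzvrv zahv lef bcvv rhqfx chd ihy bqn

Answer: wzr
vyoi
ealws
kzvrv
zahv
lef
bcvv
rhqfx
chd
ihy
bqn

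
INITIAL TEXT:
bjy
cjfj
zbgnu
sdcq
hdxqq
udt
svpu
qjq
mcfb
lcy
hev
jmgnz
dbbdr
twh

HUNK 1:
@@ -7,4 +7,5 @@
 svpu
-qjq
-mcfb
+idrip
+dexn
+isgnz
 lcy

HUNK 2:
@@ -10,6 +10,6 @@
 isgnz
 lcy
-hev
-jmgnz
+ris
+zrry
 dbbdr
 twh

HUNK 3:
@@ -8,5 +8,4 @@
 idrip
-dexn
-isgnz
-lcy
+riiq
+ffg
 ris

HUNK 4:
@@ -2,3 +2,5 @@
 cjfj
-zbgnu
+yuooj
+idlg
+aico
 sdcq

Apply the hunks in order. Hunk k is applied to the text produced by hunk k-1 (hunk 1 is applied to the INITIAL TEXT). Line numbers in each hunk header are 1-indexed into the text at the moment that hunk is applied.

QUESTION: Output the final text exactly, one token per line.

Answer: bjy
cjfj
yuooj
idlg
aico
sdcq
hdxqq
udt
svpu
idrip
riiq
ffg
ris
zrry
dbbdr
twh

Derivation:
Hunk 1: at line 7 remove [qjq,mcfb] add [idrip,dexn,isgnz] -> 15 lines: bjy cjfj zbgnu sdcq hdxqq udt svpu idrip dexn isgnz lcy hev jmgnz dbbdr twh
Hunk 2: at line 10 remove [hev,jmgnz] add [ris,zrry] -> 15 lines: bjy cjfj zbgnu sdcq hdxqq udt svpu idrip dexn isgnz lcy ris zrry dbbdr twh
Hunk 3: at line 8 remove [dexn,isgnz,lcy] add [riiq,ffg] -> 14 lines: bjy cjfj zbgnu sdcq hdxqq udt svpu idrip riiq ffg ris zrry dbbdr twh
Hunk 4: at line 2 remove [zbgnu] add [yuooj,idlg,aico] -> 16 lines: bjy cjfj yuooj idlg aico sdcq hdxqq udt svpu idrip riiq ffg ris zrry dbbdr twh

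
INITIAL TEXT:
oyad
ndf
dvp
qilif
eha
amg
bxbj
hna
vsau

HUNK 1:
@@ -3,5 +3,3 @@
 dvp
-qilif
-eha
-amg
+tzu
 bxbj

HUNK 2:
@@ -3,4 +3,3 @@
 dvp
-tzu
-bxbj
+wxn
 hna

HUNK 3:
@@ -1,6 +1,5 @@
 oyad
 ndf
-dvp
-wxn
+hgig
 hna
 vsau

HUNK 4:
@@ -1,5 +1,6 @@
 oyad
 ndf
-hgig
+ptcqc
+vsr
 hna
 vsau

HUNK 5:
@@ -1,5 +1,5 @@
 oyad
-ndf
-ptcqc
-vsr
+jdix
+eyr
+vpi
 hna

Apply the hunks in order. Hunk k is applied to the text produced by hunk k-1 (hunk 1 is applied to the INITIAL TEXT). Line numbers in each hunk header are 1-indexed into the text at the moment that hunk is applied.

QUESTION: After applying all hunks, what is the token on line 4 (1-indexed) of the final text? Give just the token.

Hunk 1: at line 3 remove [qilif,eha,amg] add [tzu] -> 7 lines: oyad ndf dvp tzu bxbj hna vsau
Hunk 2: at line 3 remove [tzu,bxbj] add [wxn] -> 6 lines: oyad ndf dvp wxn hna vsau
Hunk 3: at line 1 remove [dvp,wxn] add [hgig] -> 5 lines: oyad ndf hgig hna vsau
Hunk 4: at line 1 remove [hgig] add [ptcqc,vsr] -> 6 lines: oyad ndf ptcqc vsr hna vsau
Hunk 5: at line 1 remove [ndf,ptcqc,vsr] add [jdix,eyr,vpi] -> 6 lines: oyad jdix eyr vpi hna vsau
Final line 4: vpi

Answer: vpi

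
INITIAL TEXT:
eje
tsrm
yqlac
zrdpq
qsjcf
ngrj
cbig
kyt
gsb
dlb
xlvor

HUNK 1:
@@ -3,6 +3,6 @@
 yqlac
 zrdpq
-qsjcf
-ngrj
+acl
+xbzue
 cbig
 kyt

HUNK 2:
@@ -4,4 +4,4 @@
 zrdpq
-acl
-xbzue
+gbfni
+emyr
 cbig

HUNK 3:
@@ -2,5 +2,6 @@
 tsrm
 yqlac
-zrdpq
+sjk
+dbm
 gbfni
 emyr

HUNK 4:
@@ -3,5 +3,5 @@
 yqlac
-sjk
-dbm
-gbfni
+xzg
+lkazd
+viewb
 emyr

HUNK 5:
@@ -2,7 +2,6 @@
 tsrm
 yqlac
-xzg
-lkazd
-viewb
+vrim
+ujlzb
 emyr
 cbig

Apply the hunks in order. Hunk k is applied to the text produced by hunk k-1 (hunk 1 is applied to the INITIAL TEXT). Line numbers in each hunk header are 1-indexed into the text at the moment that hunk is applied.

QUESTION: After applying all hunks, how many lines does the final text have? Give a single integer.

Hunk 1: at line 3 remove [qsjcf,ngrj] add [acl,xbzue] -> 11 lines: eje tsrm yqlac zrdpq acl xbzue cbig kyt gsb dlb xlvor
Hunk 2: at line 4 remove [acl,xbzue] add [gbfni,emyr] -> 11 lines: eje tsrm yqlac zrdpq gbfni emyr cbig kyt gsb dlb xlvor
Hunk 3: at line 2 remove [zrdpq] add [sjk,dbm] -> 12 lines: eje tsrm yqlac sjk dbm gbfni emyr cbig kyt gsb dlb xlvor
Hunk 4: at line 3 remove [sjk,dbm,gbfni] add [xzg,lkazd,viewb] -> 12 lines: eje tsrm yqlac xzg lkazd viewb emyr cbig kyt gsb dlb xlvor
Hunk 5: at line 2 remove [xzg,lkazd,viewb] add [vrim,ujlzb] -> 11 lines: eje tsrm yqlac vrim ujlzb emyr cbig kyt gsb dlb xlvor
Final line count: 11

Answer: 11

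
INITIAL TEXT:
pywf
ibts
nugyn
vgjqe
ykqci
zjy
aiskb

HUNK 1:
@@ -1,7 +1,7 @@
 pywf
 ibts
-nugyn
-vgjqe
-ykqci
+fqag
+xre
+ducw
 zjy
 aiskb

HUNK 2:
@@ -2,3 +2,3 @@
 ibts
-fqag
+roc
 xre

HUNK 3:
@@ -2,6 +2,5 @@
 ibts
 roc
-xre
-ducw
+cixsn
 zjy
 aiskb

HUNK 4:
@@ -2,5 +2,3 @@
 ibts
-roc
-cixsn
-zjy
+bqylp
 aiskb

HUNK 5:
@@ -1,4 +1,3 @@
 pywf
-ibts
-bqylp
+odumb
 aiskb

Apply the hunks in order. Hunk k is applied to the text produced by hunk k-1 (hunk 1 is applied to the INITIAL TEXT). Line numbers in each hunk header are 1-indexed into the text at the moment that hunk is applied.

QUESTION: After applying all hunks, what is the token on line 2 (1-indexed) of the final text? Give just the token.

Answer: odumb

Derivation:
Hunk 1: at line 1 remove [nugyn,vgjqe,ykqci] add [fqag,xre,ducw] -> 7 lines: pywf ibts fqag xre ducw zjy aiskb
Hunk 2: at line 2 remove [fqag] add [roc] -> 7 lines: pywf ibts roc xre ducw zjy aiskb
Hunk 3: at line 2 remove [xre,ducw] add [cixsn] -> 6 lines: pywf ibts roc cixsn zjy aiskb
Hunk 4: at line 2 remove [roc,cixsn,zjy] add [bqylp] -> 4 lines: pywf ibts bqylp aiskb
Hunk 5: at line 1 remove [ibts,bqylp] add [odumb] -> 3 lines: pywf odumb aiskb
Final line 2: odumb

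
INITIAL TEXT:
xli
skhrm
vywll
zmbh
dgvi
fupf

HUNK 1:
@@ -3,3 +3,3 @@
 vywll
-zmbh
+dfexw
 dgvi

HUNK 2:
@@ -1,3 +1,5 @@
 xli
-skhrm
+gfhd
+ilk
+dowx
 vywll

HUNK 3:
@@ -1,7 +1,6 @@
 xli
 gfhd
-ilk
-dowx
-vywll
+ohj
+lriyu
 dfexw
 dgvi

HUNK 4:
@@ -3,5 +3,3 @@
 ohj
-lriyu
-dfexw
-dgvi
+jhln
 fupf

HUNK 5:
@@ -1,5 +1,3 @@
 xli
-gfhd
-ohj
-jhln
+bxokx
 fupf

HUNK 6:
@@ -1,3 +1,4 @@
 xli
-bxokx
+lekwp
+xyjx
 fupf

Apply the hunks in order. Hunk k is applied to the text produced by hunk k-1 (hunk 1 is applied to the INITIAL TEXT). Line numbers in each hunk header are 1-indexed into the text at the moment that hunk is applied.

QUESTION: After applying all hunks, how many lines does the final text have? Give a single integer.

Answer: 4

Derivation:
Hunk 1: at line 3 remove [zmbh] add [dfexw] -> 6 lines: xli skhrm vywll dfexw dgvi fupf
Hunk 2: at line 1 remove [skhrm] add [gfhd,ilk,dowx] -> 8 lines: xli gfhd ilk dowx vywll dfexw dgvi fupf
Hunk 3: at line 1 remove [ilk,dowx,vywll] add [ohj,lriyu] -> 7 lines: xli gfhd ohj lriyu dfexw dgvi fupf
Hunk 4: at line 3 remove [lriyu,dfexw,dgvi] add [jhln] -> 5 lines: xli gfhd ohj jhln fupf
Hunk 5: at line 1 remove [gfhd,ohj,jhln] add [bxokx] -> 3 lines: xli bxokx fupf
Hunk 6: at line 1 remove [bxokx] add [lekwp,xyjx] -> 4 lines: xli lekwp xyjx fupf
Final line count: 4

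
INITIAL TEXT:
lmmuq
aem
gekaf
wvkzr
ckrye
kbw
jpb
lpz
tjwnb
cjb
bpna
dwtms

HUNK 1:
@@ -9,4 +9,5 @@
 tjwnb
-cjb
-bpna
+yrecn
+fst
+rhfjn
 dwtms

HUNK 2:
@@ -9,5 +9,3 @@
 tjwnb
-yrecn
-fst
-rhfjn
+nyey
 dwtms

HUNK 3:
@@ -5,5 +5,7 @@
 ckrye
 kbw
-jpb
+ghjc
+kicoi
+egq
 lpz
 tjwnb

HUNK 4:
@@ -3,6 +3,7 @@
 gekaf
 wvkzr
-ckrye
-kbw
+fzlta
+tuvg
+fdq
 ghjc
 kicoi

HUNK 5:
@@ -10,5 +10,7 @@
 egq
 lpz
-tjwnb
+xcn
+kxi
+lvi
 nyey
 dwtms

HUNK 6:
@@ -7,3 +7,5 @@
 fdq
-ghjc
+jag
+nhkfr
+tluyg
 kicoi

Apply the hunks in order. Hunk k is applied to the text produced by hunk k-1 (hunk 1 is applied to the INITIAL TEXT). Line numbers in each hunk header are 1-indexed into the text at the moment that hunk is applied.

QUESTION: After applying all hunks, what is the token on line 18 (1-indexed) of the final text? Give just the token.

Hunk 1: at line 9 remove [cjb,bpna] add [yrecn,fst,rhfjn] -> 13 lines: lmmuq aem gekaf wvkzr ckrye kbw jpb lpz tjwnb yrecn fst rhfjn dwtms
Hunk 2: at line 9 remove [yrecn,fst,rhfjn] add [nyey] -> 11 lines: lmmuq aem gekaf wvkzr ckrye kbw jpb lpz tjwnb nyey dwtms
Hunk 3: at line 5 remove [jpb] add [ghjc,kicoi,egq] -> 13 lines: lmmuq aem gekaf wvkzr ckrye kbw ghjc kicoi egq lpz tjwnb nyey dwtms
Hunk 4: at line 3 remove [ckrye,kbw] add [fzlta,tuvg,fdq] -> 14 lines: lmmuq aem gekaf wvkzr fzlta tuvg fdq ghjc kicoi egq lpz tjwnb nyey dwtms
Hunk 5: at line 10 remove [tjwnb] add [xcn,kxi,lvi] -> 16 lines: lmmuq aem gekaf wvkzr fzlta tuvg fdq ghjc kicoi egq lpz xcn kxi lvi nyey dwtms
Hunk 6: at line 7 remove [ghjc] add [jag,nhkfr,tluyg] -> 18 lines: lmmuq aem gekaf wvkzr fzlta tuvg fdq jag nhkfr tluyg kicoi egq lpz xcn kxi lvi nyey dwtms
Final line 18: dwtms

Answer: dwtms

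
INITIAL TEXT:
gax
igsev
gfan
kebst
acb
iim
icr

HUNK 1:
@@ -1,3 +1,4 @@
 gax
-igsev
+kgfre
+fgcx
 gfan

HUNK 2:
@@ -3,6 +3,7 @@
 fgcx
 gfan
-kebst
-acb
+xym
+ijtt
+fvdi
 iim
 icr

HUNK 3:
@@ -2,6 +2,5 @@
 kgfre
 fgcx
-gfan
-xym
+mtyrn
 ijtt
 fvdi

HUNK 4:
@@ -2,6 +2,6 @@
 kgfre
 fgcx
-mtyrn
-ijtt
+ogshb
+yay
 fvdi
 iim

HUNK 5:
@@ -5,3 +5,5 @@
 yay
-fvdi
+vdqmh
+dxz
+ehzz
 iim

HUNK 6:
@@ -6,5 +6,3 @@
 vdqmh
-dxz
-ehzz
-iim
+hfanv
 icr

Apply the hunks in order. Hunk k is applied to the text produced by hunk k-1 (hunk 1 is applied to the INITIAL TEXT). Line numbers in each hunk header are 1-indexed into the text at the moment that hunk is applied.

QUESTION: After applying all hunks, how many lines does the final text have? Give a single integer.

Hunk 1: at line 1 remove [igsev] add [kgfre,fgcx] -> 8 lines: gax kgfre fgcx gfan kebst acb iim icr
Hunk 2: at line 3 remove [kebst,acb] add [xym,ijtt,fvdi] -> 9 lines: gax kgfre fgcx gfan xym ijtt fvdi iim icr
Hunk 3: at line 2 remove [gfan,xym] add [mtyrn] -> 8 lines: gax kgfre fgcx mtyrn ijtt fvdi iim icr
Hunk 4: at line 2 remove [mtyrn,ijtt] add [ogshb,yay] -> 8 lines: gax kgfre fgcx ogshb yay fvdi iim icr
Hunk 5: at line 5 remove [fvdi] add [vdqmh,dxz,ehzz] -> 10 lines: gax kgfre fgcx ogshb yay vdqmh dxz ehzz iim icr
Hunk 6: at line 6 remove [dxz,ehzz,iim] add [hfanv] -> 8 lines: gax kgfre fgcx ogshb yay vdqmh hfanv icr
Final line count: 8

Answer: 8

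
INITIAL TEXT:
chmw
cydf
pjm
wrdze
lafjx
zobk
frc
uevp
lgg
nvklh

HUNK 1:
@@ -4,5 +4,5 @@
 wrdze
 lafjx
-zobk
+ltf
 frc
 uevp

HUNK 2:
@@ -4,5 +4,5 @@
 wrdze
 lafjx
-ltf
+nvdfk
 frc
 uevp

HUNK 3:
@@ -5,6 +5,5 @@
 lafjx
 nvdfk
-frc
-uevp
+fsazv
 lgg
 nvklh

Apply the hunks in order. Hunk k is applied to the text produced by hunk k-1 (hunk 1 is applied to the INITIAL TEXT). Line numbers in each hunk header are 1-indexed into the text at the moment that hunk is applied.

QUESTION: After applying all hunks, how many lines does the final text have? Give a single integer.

Answer: 9

Derivation:
Hunk 1: at line 4 remove [zobk] add [ltf] -> 10 lines: chmw cydf pjm wrdze lafjx ltf frc uevp lgg nvklh
Hunk 2: at line 4 remove [ltf] add [nvdfk] -> 10 lines: chmw cydf pjm wrdze lafjx nvdfk frc uevp lgg nvklh
Hunk 3: at line 5 remove [frc,uevp] add [fsazv] -> 9 lines: chmw cydf pjm wrdze lafjx nvdfk fsazv lgg nvklh
Final line count: 9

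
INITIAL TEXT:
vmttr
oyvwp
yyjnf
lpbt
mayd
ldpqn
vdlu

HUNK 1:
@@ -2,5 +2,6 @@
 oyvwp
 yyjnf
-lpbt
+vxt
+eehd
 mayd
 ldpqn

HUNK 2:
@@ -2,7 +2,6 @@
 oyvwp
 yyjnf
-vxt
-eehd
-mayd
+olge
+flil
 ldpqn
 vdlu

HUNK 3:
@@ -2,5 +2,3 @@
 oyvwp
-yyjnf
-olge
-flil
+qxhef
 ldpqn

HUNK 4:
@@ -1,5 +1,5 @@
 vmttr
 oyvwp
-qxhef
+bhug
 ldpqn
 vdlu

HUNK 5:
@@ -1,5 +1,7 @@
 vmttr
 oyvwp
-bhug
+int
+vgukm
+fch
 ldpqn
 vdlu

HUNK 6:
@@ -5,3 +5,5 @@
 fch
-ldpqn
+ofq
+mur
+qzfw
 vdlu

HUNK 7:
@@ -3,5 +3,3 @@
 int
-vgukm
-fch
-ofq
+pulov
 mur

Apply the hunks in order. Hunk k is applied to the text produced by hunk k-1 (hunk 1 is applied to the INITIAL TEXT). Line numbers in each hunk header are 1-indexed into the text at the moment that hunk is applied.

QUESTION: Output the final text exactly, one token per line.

Answer: vmttr
oyvwp
int
pulov
mur
qzfw
vdlu

Derivation:
Hunk 1: at line 2 remove [lpbt] add [vxt,eehd] -> 8 lines: vmttr oyvwp yyjnf vxt eehd mayd ldpqn vdlu
Hunk 2: at line 2 remove [vxt,eehd,mayd] add [olge,flil] -> 7 lines: vmttr oyvwp yyjnf olge flil ldpqn vdlu
Hunk 3: at line 2 remove [yyjnf,olge,flil] add [qxhef] -> 5 lines: vmttr oyvwp qxhef ldpqn vdlu
Hunk 4: at line 1 remove [qxhef] add [bhug] -> 5 lines: vmttr oyvwp bhug ldpqn vdlu
Hunk 5: at line 1 remove [bhug] add [int,vgukm,fch] -> 7 lines: vmttr oyvwp int vgukm fch ldpqn vdlu
Hunk 6: at line 5 remove [ldpqn] add [ofq,mur,qzfw] -> 9 lines: vmttr oyvwp int vgukm fch ofq mur qzfw vdlu
Hunk 7: at line 3 remove [vgukm,fch,ofq] add [pulov] -> 7 lines: vmttr oyvwp int pulov mur qzfw vdlu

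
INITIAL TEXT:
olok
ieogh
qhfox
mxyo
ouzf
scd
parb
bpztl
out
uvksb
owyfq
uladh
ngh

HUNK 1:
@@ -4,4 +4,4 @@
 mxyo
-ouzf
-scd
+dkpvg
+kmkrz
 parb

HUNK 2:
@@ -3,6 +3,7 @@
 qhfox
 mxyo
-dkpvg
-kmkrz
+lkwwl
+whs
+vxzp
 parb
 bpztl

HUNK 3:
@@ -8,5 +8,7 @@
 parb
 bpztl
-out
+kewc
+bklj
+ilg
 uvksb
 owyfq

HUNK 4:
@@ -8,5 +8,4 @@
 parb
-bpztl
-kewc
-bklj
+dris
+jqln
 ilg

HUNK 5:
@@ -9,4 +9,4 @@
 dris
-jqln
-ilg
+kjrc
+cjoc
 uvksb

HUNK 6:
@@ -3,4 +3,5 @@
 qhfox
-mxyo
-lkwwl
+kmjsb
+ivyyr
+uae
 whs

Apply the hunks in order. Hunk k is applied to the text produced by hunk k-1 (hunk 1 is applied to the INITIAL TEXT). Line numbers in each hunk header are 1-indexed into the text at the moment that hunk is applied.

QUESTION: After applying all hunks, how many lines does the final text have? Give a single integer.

Hunk 1: at line 4 remove [ouzf,scd] add [dkpvg,kmkrz] -> 13 lines: olok ieogh qhfox mxyo dkpvg kmkrz parb bpztl out uvksb owyfq uladh ngh
Hunk 2: at line 3 remove [dkpvg,kmkrz] add [lkwwl,whs,vxzp] -> 14 lines: olok ieogh qhfox mxyo lkwwl whs vxzp parb bpztl out uvksb owyfq uladh ngh
Hunk 3: at line 8 remove [out] add [kewc,bklj,ilg] -> 16 lines: olok ieogh qhfox mxyo lkwwl whs vxzp parb bpztl kewc bklj ilg uvksb owyfq uladh ngh
Hunk 4: at line 8 remove [bpztl,kewc,bklj] add [dris,jqln] -> 15 lines: olok ieogh qhfox mxyo lkwwl whs vxzp parb dris jqln ilg uvksb owyfq uladh ngh
Hunk 5: at line 9 remove [jqln,ilg] add [kjrc,cjoc] -> 15 lines: olok ieogh qhfox mxyo lkwwl whs vxzp parb dris kjrc cjoc uvksb owyfq uladh ngh
Hunk 6: at line 3 remove [mxyo,lkwwl] add [kmjsb,ivyyr,uae] -> 16 lines: olok ieogh qhfox kmjsb ivyyr uae whs vxzp parb dris kjrc cjoc uvksb owyfq uladh ngh
Final line count: 16

Answer: 16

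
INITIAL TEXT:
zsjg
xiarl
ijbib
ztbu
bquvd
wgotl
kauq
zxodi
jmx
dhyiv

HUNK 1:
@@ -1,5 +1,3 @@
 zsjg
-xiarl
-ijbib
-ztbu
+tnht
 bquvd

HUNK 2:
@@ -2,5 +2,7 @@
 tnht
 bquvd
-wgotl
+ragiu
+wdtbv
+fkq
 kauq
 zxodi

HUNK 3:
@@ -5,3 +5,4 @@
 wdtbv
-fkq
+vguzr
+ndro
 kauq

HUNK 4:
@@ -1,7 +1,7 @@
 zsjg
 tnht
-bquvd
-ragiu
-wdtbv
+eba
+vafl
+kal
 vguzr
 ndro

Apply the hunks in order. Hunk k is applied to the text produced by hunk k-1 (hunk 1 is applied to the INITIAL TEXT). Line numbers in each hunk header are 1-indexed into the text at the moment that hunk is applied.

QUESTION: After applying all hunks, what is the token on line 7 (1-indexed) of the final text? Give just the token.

Answer: ndro

Derivation:
Hunk 1: at line 1 remove [xiarl,ijbib,ztbu] add [tnht] -> 8 lines: zsjg tnht bquvd wgotl kauq zxodi jmx dhyiv
Hunk 2: at line 2 remove [wgotl] add [ragiu,wdtbv,fkq] -> 10 lines: zsjg tnht bquvd ragiu wdtbv fkq kauq zxodi jmx dhyiv
Hunk 3: at line 5 remove [fkq] add [vguzr,ndro] -> 11 lines: zsjg tnht bquvd ragiu wdtbv vguzr ndro kauq zxodi jmx dhyiv
Hunk 4: at line 1 remove [bquvd,ragiu,wdtbv] add [eba,vafl,kal] -> 11 lines: zsjg tnht eba vafl kal vguzr ndro kauq zxodi jmx dhyiv
Final line 7: ndro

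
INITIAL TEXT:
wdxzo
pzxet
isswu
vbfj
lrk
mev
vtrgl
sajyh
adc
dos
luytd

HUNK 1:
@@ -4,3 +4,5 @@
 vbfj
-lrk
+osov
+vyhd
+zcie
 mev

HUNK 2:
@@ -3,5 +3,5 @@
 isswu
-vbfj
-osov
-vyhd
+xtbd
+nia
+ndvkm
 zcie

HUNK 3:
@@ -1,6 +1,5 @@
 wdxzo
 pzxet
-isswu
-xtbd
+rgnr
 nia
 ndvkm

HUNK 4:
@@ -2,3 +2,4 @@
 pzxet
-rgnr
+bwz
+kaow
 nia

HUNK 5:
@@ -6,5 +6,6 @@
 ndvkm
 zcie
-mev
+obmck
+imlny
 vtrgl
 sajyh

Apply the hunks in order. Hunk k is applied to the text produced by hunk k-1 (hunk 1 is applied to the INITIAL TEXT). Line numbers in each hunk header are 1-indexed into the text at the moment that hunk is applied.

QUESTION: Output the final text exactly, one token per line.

Answer: wdxzo
pzxet
bwz
kaow
nia
ndvkm
zcie
obmck
imlny
vtrgl
sajyh
adc
dos
luytd

Derivation:
Hunk 1: at line 4 remove [lrk] add [osov,vyhd,zcie] -> 13 lines: wdxzo pzxet isswu vbfj osov vyhd zcie mev vtrgl sajyh adc dos luytd
Hunk 2: at line 3 remove [vbfj,osov,vyhd] add [xtbd,nia,ndvkm] -> 13 lines: wdxzo pzxet isswu xtbd nia ndvkm zcie mev vtrgl sajyh adc dos luytd
Hunk 3: at line 1 remove [isswu,xtbd] add [rgnr] -> 12 lines: wdxzo pzxet rgnr nia ndvkm zcie mev vtrgl sajyh adc dos luytd
Hunk 4: at line 2 remove [rgnr] add [bwz,kaow] -> 13 lines: wdxzo pzxet bwz kaow nia ndvkm zcie mev vtrgl sajyh adc dos luytd
Hunk 5: at line 6 remove [mev] add [obmck,imlny] -> 14 lines: wdxzo pzxet bwz kaow nia ndvkm zcie obmck imlny vtrgl sajyh adc dos luytd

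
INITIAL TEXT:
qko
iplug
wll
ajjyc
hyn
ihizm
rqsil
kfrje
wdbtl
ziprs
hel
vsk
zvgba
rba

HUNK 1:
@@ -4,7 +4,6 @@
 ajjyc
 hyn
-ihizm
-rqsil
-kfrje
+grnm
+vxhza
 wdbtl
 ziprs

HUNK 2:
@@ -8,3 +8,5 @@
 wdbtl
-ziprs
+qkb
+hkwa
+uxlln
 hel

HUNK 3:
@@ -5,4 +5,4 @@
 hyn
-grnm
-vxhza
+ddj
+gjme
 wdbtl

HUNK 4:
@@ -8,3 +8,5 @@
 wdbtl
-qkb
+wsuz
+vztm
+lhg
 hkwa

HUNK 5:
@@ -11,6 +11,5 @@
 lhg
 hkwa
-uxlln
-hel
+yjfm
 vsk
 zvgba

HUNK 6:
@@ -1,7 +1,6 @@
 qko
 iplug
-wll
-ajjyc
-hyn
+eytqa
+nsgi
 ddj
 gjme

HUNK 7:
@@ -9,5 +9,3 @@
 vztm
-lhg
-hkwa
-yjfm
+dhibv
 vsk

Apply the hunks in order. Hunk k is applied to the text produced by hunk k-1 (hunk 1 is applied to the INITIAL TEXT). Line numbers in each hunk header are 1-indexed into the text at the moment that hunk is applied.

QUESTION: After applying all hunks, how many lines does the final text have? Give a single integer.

Hunk 1: at line 4 remove [ihizm,rqsil,kfrje] add [grnm,vxhza] -> 13 lines: qko iplug wll ajjyc hyn grnm vxhza wdbtl ziprs hel vsk zvgba rba
Hunk 2: at line 8 remove [ziprs] add [qkb,hkwa,uxlln] -> 15 lines: qko iplug wll ajjyc hyn grnm vxhza wdbtl qkb hkwa uxlln hel vsk zvgba rba
Hunk 3: at line 5 remove [grnm,vxhza] add [ddj,gjme] -> 15 lines: qko iplug wll ajjyc hyn ddj gjme wdbtl qkb hkwa uxlln hel vsk zvgba rba
Hunk 4: at line 8 remove [qkb] add [wsuz,vztm,lhg] -> 17 lines: qko iplug wll ajjyc hyn ddj gjme wdbtl wsuz vztm lhg hkwa uxlln hel vsk zvgba rba
Hunk 5: at line 11 remove [uxlln,hel] add [yjfm] -> 16 lines: qko iplug wll ajjyc hyn ddj gjme wdbtl wsuz vztm lhg hkwa yjfm vsk zvgba rba
Hunk 6: at line 1 remove [wll,ajjyc,hyn] add [eytqa,nsgi] -> 15 lines: qko iplug eytqa nsgi ddj gjme wdbtl wsuz vztm lhg hkwa yjfm vsk zvgba rba
Hunk 7: at line 9 remove [lhg,hkwa,yjfm] add [dhibv] -> 13 lines: qko iplug eytqa nsgi ddj gjme wdbtl wsuz vztm dhibv vsk zvgba rba
Final line count: 13

Answer: 13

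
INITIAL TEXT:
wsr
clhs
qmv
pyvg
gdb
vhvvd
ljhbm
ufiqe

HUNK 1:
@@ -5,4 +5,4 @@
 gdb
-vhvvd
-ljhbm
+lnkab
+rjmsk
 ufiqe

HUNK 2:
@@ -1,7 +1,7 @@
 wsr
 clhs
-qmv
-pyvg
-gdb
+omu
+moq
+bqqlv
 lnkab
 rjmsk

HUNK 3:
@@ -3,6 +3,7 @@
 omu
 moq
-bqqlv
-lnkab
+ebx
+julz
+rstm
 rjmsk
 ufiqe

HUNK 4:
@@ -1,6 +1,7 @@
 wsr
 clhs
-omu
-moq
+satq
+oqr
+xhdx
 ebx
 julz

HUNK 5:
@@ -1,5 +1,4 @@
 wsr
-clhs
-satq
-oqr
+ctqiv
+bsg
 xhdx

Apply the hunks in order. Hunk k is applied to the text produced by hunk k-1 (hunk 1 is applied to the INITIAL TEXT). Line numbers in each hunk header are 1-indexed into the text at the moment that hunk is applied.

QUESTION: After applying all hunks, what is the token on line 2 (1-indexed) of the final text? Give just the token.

Answer: ctqiv

Derivation:
Hunk 1: at line 5 remove [vhvvd,ljhbm] add [lnkab,rjmsk] -> 8 lines: wsr clhs qmv pyvg gdb lnkab rjmsk ufiqe
Hunk 2: at line 1 remove [qmv,pyvg,gdb] add [omu,moq,bqqlv] -> 8 lines: wsr clhs omu moq bqqlv lnkab rjmsk ufiqe
Hunk 3: at line 3 remove [bqqlv,lnkab] add [ebx,julz,rstm] -> 9 lines: wsr clhs omu moq ebx julz rstm rjmsk ufiqe
Hunk 4: at line 1 remove [omu,moq] add [satq,oqr,xhdx] -> 10 lines: wsr clhs satq oqr xhdx ebx julz rstm rjmsk ufiqe
Hunk 5: at line 1 remove [clhs,satq,oqr] add [ctqiv,bsg] -> 9 lines: wsr ctqiv bsg xhdx ebx julz rstm rjmsk ufiqe
Final line 2: ctqiv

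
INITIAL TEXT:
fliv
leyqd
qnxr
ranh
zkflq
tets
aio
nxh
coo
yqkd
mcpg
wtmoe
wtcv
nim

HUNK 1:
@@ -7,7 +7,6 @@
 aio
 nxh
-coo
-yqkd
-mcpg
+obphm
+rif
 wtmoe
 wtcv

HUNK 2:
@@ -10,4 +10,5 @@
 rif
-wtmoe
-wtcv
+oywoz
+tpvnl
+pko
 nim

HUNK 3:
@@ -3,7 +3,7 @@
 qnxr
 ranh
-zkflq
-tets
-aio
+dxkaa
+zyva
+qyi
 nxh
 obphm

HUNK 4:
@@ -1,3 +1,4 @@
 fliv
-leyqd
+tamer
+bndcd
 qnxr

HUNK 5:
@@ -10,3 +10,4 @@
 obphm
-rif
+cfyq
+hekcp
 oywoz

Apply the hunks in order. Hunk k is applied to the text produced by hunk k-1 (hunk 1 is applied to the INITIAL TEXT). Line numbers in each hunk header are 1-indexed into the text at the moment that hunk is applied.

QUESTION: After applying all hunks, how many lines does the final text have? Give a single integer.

Answer: 16

Derivation:
Hunk 1: at line 7 remove [coo,yqkd,mcpg] add [obphm,rif] -> 13 lines: fliv leyqd qnxr ranh zkflq tets aio nxh obphm rif wtmoe wtcv nim
Hunk 2: at line 10 remove [wtmoe,wtcv] add [oywoz,tpvnl,pko] -> 14 lines: fliv leyqd qnxr ranh zkflq tets aio nxh obphm rif oywoz tpvnl pko nim
Hunk 3: at line 3 remove [zkflq,tets,aio] add [dxkaa,zyva,qyi] -> 14 lines: fliv leyqd qnxr ranh dxkaa zyva qyi nxh obphm rif oywoz tpvnl pko nim
Hunk 4: at line 1 remove [leyqd] add [tamer,bndcd] -> 15 lines: fliv tamer bndcd qnxr ranh dxkaa zyva qyi nxh obphm rif oywoz tpvnl pko nim
Hunk 5: at line 10 remove [rif] add [cfyq,hekcp] -> 16 lines: fliv tamer bndcd qnxr ranh dxkaa zyva qyi nxh obphm cfyq hekcp oywoz tpvnl pko nim
Final line count: 16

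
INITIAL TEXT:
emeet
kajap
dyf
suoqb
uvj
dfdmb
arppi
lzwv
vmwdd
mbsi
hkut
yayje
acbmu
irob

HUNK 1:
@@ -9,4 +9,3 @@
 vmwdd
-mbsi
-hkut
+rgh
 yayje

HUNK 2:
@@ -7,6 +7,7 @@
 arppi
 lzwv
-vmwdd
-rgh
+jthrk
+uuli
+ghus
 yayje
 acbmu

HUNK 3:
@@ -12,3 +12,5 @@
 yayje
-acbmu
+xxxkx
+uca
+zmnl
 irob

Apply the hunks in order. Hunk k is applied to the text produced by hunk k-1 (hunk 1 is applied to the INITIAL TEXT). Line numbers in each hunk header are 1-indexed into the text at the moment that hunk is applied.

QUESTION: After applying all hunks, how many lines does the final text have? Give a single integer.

Hunk 1: at line 9 remove [mbsi,hkut] add [rgh] -> 13 lines: emeet kajap dyf suoqb uvj dfdmb arppi lzwv vmwdd rgh yayje acbmu irob
Hunk 2: at line 7 remove [vmwdd,rgh] add [jthrk,uuli,ghus] -> 14 lines: emeet kajap dyf suoqb uvj dfdmb arppi lzwv jthrk uuli ghus yayje acbmu irob
Hunk 3: at line 12 remove [acbmu] add [xxxkx,uca,zmnl] -> 16 lines: emeet kajap dyf suoqb uvj dfdmb arppi lzwv jthrk uuli ghus yayje xxxkx uca zmnl irob
Final line count: 16

Answer: 16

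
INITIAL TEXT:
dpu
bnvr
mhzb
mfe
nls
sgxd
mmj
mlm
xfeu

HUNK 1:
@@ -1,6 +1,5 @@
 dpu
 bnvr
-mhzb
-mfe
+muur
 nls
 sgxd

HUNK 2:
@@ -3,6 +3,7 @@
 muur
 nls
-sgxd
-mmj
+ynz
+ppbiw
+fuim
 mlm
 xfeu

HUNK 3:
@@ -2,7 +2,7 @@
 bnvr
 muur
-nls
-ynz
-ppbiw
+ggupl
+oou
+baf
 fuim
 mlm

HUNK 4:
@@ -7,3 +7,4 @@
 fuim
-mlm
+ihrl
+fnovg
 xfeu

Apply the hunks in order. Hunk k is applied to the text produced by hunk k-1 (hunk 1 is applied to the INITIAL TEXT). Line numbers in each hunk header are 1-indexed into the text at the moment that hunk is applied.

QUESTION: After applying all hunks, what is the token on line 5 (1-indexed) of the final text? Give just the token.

Answer: oou

Derivation:
Hunk 1: at line 1 remove [mhzb,mfe] add [muur] -> 8 lines: dpu bnvr muur nls sgxd mmj mlm xfeu
Hunk 2: at line 3 remove [sgxd,mmj] add [ynz,ppbiw,fuim] -> 9 lines: dpu bnvr muur nls ynz ppbiw fuim mlm xfeu
Hunk 3: at line 2 remove [nls,ynz,ppbiw] add [ggupl,oou,baf] -> 9 lines: dpu bnvr muur ggupl oou baf fuim mlm xfeu
Hunk 4: at line 7 remove [mlm] add [ihrl,fnovg] -> 10 lines: dpu bnvr muur ggupl oou baf fuim ihrl fnovg xfeu
Final line 5: oou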